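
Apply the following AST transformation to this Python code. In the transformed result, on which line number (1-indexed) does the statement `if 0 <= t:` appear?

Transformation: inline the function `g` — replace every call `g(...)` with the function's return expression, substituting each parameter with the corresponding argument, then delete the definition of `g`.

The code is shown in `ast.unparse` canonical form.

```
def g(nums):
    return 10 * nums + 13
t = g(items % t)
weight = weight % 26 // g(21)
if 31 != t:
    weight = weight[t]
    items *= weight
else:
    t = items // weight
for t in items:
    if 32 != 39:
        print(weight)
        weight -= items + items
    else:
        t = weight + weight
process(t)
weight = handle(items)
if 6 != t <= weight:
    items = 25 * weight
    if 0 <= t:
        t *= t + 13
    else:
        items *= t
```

Transformed code:
t = 10 * (items % t) + 13
weight = weight % 26 // (10 * 21 + 13)
if 31 != t:
    weight = weight[t]
    items *= weight
else:
    t = items // weight
for t in items:
    if 32 != 39:
        print(weight)
        weight -= items + items
    else:
        t = weight + weight
process(t)
weight = handle(items)
if 6 != t <= weight:
    items = 25 * weight
    if 0 <= t:
        t *= t + 13
    else:
        items *= t

18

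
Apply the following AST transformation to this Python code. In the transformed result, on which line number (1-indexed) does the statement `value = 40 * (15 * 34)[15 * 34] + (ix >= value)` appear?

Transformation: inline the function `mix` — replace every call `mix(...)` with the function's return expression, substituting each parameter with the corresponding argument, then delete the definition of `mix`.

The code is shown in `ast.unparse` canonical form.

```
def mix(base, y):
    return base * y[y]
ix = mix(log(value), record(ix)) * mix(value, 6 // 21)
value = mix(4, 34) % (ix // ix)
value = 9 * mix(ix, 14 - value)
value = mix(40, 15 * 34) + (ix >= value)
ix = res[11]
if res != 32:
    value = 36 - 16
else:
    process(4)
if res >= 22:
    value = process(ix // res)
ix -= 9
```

Transformed code:
ix = log(value) * record(ix)[record(ix)] * (value * (6 // 21)[6 // 21])
value = 4 * 34[34] % (ix // ix)
value = 9 * (ix * (14 - value)[14 - value])
value = 40 * (15 * 34)[15 * 34] + (ix >= value)
ix = res[11]
if res != 32:
    value = 36 - 16
else:
    process(4)
if res >= 22:
    value = process(ix // res)
ix -= 9

4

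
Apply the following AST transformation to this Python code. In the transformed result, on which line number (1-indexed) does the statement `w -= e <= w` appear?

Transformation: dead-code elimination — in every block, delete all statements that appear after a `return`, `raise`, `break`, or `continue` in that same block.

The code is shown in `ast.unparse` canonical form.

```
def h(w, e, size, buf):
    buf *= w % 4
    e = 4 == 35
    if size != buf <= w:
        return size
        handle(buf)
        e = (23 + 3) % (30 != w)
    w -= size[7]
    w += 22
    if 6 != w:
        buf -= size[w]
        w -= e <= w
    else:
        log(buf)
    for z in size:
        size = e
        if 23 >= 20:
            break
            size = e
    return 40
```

10

Transformed code:
def h(w, e, size, buf):
    buf *= w % 4
    e = 4 == 35
    if size != buf <= w:
        return size
    w -= size[7]
    w += 22
    if 6 != w:
        buf -= size[w]
        w -= e <= w
    else:
        log(buf)
    for z in size:
        size = e
        if 23 >= 20:
            break
    return 40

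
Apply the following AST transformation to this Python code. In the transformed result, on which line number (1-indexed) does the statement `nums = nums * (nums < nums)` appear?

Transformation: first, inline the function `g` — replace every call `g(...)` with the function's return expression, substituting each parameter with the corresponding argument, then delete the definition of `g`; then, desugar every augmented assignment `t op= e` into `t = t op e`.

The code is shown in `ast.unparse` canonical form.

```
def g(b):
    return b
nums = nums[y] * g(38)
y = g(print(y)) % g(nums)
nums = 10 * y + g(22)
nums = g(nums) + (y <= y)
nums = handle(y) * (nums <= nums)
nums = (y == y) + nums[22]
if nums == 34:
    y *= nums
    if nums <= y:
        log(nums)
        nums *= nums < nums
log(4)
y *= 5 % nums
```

Transformed code:
nums = nums[y] * 38
y = print(y) % nums
nums = 10 * y + 22
nums = nums + (y <= y)
nums = handle(y) * (nums <= nums)
nums = (y == y) + nums[22]
if nums == 34:
    y = y * nums
    if nums <= y:
        log(nums)
        nums = nums * (nums < nums)
log(4)
y = y * (5 % nums)

11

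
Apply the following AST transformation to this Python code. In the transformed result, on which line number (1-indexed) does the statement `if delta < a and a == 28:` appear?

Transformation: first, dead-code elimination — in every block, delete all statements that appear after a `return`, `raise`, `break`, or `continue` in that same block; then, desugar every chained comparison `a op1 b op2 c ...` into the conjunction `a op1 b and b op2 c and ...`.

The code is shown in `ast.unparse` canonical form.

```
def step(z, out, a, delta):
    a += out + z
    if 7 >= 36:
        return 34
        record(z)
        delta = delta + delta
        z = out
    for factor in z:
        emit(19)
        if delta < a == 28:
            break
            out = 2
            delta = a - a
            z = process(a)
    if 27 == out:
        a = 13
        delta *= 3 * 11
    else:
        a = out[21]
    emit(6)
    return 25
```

7

Transformed code:
def step(z, out, a, delta):
    a += out + z
    if 7 >= 36:
        return 34
    for factor in z:
        emit(19)
        if delta < a and a == 28:
            break
    if 27 == out:
        a = 13
        delta *= 3 * 11
    else:
        a = out[21]
    emit(6)
    return 25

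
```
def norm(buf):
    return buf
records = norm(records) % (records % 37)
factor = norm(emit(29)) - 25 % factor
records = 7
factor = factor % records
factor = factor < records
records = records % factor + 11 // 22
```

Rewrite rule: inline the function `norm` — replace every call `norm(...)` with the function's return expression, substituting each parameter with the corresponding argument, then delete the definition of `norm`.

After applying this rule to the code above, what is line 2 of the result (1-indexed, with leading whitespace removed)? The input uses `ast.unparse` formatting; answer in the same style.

factor = emit(29) - 25 % factor

Transformed code:
records = records % (records % 37)
factor = emit(29) - 25 % factor
records = 7
factor = factor % records
factor = factor < records
records = records % factor + 11 // 22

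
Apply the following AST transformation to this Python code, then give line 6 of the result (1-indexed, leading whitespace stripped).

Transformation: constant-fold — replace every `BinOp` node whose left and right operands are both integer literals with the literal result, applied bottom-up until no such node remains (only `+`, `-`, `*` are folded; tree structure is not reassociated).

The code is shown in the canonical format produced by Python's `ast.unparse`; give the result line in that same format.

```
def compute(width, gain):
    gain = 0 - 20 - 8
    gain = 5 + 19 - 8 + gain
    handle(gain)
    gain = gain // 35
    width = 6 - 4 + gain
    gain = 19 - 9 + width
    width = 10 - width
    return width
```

width = 2 + gain

Transformed code:
def compute(width, gain):
    gain = -28
    gain = 16 + gain
    handle(gain)
    gain = gain // 35
    width = 2 + gain
    gain = 10 + width
    width = 10 - width
    return width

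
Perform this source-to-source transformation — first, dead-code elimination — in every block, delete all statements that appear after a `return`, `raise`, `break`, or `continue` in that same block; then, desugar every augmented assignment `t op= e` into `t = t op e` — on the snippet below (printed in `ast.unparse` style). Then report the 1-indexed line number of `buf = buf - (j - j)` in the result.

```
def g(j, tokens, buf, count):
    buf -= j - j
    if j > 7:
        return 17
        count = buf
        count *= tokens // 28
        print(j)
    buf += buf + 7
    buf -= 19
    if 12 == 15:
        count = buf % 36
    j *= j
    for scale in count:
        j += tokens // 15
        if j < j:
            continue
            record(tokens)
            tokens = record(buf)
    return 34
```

2

Transformed code:
def g(j, tokens, buf, count):
    buf = buf - (j - j)
    if j > 7:
        return 17
    buf = buf + (buf + 7)
    buf = buf - 19
    if 12 == 15:
        count = buf % 36
    j = j * j
    for scale in count:
        j = j + tokens // 15
        if j < j:
            continue
    return 34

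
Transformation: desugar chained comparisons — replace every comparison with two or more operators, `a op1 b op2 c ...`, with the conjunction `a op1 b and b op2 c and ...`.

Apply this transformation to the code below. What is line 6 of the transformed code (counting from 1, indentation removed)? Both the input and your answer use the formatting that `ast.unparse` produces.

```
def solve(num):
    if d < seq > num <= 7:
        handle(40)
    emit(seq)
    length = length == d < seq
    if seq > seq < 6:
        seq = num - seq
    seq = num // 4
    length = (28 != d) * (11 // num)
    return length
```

Transformed code:
def solve(num):
    if d < seq and seq > num and (num <= 7):
        handle(40)
    emit(seq)
    length = length == d and d < seq
    if seq > seq and seq < 6:
        seq = num - seq
    seq = num // 4
    length = (28 != d) * (11 // num)
    return length

if seq > seq and seq < 6:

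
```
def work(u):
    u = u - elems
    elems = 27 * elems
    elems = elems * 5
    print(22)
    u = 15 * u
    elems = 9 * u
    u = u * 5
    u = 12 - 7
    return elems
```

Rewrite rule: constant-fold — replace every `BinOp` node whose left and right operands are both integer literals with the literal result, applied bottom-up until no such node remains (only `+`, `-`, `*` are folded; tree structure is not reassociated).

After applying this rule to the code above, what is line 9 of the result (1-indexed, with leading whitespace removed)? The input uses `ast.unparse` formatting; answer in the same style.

u = 5

Transformed code:
def work(u):
    u = u - elems
    elems = 27 * elems
    elems = elems * 5
    print(22)
    u = 15 * u
    elems = 9 * u
    u = u * 5
    u = 5
    return elems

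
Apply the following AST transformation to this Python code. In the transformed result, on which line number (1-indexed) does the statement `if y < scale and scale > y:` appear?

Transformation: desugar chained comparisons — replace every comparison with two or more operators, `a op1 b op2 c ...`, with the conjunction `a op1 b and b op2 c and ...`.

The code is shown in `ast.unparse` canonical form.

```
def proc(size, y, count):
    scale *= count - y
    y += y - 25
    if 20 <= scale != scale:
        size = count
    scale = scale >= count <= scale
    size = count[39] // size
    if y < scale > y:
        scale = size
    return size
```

Transformed code:
def proc(size, y, count):
    scale *= count - y
    y += y - 25
    if 20 <= scale and scale != scale:
        size = count
    scale = scale >= count and count <= scale
    size = count[39] // size
    if y < scale and scale > y:
        scale = size
    return size

8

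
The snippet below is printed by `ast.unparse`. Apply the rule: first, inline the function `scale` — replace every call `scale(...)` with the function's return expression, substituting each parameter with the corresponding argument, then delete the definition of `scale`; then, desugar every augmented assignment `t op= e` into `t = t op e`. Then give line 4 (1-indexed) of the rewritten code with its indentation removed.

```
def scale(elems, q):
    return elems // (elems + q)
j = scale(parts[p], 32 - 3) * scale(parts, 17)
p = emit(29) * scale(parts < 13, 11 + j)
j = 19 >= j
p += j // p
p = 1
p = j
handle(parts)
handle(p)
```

p = p + j // p

Transformed code:
j = parts[p] // (parts[p] + (32 - 3)) * (parts // (parts + 17))
p = emit(29) * ((parts < 13) // ((parts < 13) + (11 + j)))
j = 19 >= j
p = p + j // p
p = 1
p = j
handle(parts)
handle(p)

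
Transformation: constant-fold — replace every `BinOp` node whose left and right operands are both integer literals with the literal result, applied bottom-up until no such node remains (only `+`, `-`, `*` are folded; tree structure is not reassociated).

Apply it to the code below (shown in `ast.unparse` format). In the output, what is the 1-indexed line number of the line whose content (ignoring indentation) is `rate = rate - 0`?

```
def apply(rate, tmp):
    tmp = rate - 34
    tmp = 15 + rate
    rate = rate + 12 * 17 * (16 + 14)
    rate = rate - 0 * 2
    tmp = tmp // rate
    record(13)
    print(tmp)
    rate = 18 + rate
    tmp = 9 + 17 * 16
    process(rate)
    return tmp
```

5

Transformed code:
def apply(rate, tmp):
    tmp = rate - 34
    tmp = 15 + rate
    rate = rate + 6120
    rate = rate - 0
    tmp = tmp // rate
    record(13)
    print(tmp)
    rate = 18 + rate
    tmp = 281
    process(rate)
    return tmp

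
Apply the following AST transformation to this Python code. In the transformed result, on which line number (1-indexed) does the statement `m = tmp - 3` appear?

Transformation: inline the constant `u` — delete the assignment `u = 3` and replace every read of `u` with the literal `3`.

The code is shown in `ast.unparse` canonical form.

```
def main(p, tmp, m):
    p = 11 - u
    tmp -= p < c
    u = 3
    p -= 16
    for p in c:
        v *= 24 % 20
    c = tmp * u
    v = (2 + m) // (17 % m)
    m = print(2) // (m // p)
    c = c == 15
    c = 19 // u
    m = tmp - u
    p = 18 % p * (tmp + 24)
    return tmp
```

Transformed code:
def main(p, tmp, m):
    p = 11 - 3
    tmp -= p < c
    p -= 16
    for p in c:
        v *= 24 % 20
    c = tmp * 3
    v = (2 + m) // (17 % m)
    m = print(2) // (m // p)
    c = c == 15
    c = 19 // 3
    m = tmp - 3
    p = 18 % p * (tmp + 24)
    return tmp

12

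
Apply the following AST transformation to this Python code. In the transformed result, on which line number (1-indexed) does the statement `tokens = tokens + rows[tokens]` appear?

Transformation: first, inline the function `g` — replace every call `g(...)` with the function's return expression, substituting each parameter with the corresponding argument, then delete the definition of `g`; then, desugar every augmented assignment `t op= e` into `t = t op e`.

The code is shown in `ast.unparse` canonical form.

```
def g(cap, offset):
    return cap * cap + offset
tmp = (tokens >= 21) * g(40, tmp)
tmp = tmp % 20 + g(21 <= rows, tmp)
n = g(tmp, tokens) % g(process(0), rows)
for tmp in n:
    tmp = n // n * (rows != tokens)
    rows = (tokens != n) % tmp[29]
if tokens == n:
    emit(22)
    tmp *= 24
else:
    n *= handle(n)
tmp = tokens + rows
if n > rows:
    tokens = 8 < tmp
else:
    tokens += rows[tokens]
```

16

Transformed code:
tmp = (tokens >= 21) * (40 * 40 + tmp)
tmp = tmp % 20 + ((21 <= rows) * (21 <= rows) + tmp)
n = (tmp * tmp + tokens) % (process(0) * process(0) + rows)
for tmp in n:
    tmp = n // n * (rows != tokens)
    rows = (tokens != n) % tmp[29]
if tokens == n:
    emit(22)
    tmp = tmp * 24
else:
    n = n * handle(n)
tmp = tokens + rows
if n > rows:
    tokens = 8 < tmp
else:
    tokens = tokens + rows[tokens]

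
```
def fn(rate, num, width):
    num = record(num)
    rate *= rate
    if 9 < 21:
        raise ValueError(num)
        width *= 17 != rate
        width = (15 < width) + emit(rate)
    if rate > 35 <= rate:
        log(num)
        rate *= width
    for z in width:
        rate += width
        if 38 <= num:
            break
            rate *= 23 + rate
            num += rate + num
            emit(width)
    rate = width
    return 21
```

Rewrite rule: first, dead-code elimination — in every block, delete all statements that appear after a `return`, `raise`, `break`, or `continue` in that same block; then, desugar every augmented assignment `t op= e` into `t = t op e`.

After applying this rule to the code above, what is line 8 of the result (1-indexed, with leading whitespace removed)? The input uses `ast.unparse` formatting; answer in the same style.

Transformed code:
def fn(rate, num, width):
    num = record(num)
    rate = rate * rate
    if 9 < 21:
        raise ValueError(num)
    if rate > 35 <= rate:
        log(num)
        rate = rate * width
    for z in width:
        rate = rate + width
        if 38 <= num:
            break
    rate = width
    return 21

rate = rate * width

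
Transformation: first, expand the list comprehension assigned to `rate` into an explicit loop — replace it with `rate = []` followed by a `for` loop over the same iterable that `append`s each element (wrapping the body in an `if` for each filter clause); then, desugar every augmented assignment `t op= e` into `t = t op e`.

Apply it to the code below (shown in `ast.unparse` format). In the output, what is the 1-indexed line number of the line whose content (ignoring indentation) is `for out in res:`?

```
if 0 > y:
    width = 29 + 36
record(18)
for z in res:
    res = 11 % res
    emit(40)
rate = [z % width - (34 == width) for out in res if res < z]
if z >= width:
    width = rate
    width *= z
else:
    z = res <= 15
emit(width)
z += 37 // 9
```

8

Transformed code:
if 0 > y:
    width = 29 + 36
record(18)
for z in res:
    res = 11 % res
    emit(40)
rate = []
for out in res:
    if res < z:
        rate.append(z % width - (34 == width))
if z >= width:
    width = rate
    width = width * z
else:
    z = res <= 15
emit(width)
z = z + 37 // 9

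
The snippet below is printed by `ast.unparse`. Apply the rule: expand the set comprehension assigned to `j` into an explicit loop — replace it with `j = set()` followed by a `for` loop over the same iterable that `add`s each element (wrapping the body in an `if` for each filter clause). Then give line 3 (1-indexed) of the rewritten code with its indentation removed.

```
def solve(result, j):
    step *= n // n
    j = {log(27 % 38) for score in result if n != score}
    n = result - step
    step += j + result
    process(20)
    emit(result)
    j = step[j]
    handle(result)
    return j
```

Transformed code:
def solve(result, j):
    step *= n // n
    j = set()
    for score in result:
        if n != score:
            j.add(log(27 % 38))
    n = result - step
    step += j + result
    process(20)
    emit(result)
    j = step[j]
    handle(result)
    return j

j = set()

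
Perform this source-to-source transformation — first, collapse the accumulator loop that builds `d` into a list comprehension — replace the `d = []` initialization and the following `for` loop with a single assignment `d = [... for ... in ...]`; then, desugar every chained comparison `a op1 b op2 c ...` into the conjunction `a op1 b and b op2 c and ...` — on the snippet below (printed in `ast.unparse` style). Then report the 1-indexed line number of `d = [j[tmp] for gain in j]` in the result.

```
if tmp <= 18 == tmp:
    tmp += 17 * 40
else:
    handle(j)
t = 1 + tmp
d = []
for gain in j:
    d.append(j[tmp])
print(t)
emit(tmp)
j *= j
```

Transformed code:
if tmp <= 18 and 18 == tmp:
    tmp += 17 * 40
else:
    handle(j)
t = 1 + tmp
d = [j[tmp] for gain in j]
print(t)
emit(tmp)
j *= j

6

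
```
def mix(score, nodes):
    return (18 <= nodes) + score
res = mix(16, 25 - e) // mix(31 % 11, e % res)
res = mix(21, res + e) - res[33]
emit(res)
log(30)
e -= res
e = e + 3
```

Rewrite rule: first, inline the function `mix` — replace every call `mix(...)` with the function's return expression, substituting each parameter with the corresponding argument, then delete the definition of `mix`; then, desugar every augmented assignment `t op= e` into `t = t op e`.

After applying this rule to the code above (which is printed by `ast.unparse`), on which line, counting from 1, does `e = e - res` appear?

Transformed code:
res = ((18 <= 25 - e) + 16) // ((18 <= e % res) + 31 % 11)
res = (18 <= res + e) + 21 - res[33]
emit(res)
log(30)
e = e - res
e = e + 3

5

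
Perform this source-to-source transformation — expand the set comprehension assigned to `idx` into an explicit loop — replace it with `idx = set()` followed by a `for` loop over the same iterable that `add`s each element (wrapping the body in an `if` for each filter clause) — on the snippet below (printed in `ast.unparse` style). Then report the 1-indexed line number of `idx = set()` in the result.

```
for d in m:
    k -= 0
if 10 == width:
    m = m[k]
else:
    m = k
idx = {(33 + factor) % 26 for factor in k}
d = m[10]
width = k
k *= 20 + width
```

7

Transformed code:
for d in m:
    k -= 0
if 10 == width:
    m = m[k]
else:
    m = k
idx = set()
for factor in k:
    idx.add((33 + factor) % 26)
d = m[10]
width = k
k *= 20 + width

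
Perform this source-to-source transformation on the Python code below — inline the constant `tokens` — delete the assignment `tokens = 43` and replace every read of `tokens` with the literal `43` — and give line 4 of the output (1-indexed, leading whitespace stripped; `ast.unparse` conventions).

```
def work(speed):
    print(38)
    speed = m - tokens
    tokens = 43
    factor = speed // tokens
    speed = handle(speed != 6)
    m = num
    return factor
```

Transformed code:
def work(speed):
    print(38)
    speed = m - 43
    factor = speed // 43
    speed = handle(speed != 6)
    m = num
    return factor

factor = speed // 43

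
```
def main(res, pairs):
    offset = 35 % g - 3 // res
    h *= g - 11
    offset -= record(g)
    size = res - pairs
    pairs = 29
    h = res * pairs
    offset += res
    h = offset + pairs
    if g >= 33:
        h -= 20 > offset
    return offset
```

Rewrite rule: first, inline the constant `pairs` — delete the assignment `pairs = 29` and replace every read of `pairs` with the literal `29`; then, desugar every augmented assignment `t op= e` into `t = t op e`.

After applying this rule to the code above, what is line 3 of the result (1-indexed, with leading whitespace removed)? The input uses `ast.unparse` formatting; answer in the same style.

h = h * (g - 11)

Transformed code:
def main(res, pairs):
    offset = 35 % g - 3 // res
    h = h * (g - 11)
    offset = offset - record(g)
    size = res - 29
    h = res * 29
    offset = offset + res
    h = offset + 29
    if g >= 33:
        h = h - (20 > offset)
    return offset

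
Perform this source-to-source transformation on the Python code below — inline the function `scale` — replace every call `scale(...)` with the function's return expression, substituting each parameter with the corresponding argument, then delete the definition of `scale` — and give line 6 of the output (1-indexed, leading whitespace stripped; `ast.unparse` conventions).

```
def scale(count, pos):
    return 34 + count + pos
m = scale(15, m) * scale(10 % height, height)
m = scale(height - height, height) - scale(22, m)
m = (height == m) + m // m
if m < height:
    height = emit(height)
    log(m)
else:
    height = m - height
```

Transformed code:
m = (34 + 15 + m) * (34 + 10 % height + height)
m = 34 + (height - height) + height - (34 + 22 + m)
m = (height == m) + m // m
if m < height:
    height = emit(height)
    log(m)
else:
    height = m - height

log(m)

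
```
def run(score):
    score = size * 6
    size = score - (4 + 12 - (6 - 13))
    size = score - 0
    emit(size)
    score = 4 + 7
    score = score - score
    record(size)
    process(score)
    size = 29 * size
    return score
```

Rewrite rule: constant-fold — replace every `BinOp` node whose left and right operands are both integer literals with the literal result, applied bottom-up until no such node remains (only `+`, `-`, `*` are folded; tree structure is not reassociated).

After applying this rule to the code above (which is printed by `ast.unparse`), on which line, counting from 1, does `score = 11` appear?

6

Transformed code:
def run(score):
    score = size * 6
    size = score - 23
    size = score - 0
    emit(size)
    score = 11
    score = score - score
    record(size)
    process(score)
    size = 29 * size
    return score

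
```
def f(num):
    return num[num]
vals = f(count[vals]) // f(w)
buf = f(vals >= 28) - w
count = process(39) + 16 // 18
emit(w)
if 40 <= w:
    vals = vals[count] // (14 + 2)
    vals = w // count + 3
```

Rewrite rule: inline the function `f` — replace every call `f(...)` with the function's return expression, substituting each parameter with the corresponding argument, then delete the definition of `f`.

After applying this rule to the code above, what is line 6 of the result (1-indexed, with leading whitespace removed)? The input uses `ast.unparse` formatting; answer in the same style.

Transformed code:
vals = count[vals][count[vals]] // w[w]
buf = (vals >= 28)[vals >= 28] - w
count = process(39) + 16 // 18
emit(w)
if 40 <= w:
    vals = vals[count] // (14 + 2)
    vals = w // count + 3

vals = vals[count] // (14 + 2)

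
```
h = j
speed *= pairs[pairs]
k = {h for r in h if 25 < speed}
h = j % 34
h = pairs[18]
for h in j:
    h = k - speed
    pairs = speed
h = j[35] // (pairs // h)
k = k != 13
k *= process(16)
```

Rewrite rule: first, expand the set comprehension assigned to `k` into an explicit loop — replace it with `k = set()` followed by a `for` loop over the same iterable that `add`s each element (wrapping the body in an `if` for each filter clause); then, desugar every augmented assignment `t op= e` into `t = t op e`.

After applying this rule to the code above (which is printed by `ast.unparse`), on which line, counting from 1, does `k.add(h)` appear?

6

Transformed code:
h = j
speed = speed * pairs[pairs]
k = set()
for r in h:
    if 25 < speed:
        k.add(h)
h = j % 34
h = pairs[18]
for h in j:
    h = k - speed
    pairs = speed
h = j[35] // (pairs // h)
k = k != 13
k = k * process(16)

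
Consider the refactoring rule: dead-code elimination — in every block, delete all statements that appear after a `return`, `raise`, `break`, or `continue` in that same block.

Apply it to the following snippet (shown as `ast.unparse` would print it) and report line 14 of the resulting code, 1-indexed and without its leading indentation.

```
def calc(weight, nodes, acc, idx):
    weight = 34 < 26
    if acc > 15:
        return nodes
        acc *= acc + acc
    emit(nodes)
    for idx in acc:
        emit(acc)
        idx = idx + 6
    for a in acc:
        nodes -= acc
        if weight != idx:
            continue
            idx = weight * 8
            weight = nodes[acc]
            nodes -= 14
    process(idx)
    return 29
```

return 29

Transformed code:
def calc(weight, nodes, acc, idx):
    weight = 34 < 26
    if acc > 15:
        return nodes
    emit(nodes)
    for idx in acc:
        emit(acc)
        idx = idx + 6
    for a in acc:
        nodes -= acc
        if weight != idx:
            continue
    process(idx)
    return 29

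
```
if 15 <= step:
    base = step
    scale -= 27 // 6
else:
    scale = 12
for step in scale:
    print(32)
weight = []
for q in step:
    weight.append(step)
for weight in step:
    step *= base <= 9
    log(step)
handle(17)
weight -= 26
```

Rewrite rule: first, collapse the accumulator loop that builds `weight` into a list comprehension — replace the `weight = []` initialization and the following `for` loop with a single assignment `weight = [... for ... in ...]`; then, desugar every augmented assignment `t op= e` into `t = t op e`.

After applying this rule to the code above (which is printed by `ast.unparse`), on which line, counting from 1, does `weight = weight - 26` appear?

Transformed code:
if 15 <= step:
    base = step
    scale = scale - 27 // 6
else:
    scale = 12
for step in scale:
    print(32)
weight = [step for q in step]
for weight in step:
    step = step * (base <= 9)
    log(step)
handle(17)
weight = weight - 26

13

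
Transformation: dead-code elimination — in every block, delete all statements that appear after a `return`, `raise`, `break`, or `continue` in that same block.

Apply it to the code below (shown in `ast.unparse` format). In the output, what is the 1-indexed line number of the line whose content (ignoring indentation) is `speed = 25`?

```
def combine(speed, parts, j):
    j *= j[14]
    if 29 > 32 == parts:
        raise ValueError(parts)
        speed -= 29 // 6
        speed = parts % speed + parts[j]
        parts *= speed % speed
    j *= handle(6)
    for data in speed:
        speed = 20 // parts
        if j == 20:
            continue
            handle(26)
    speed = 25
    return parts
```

10

Transformed code:
def combine(speed, parts, j):
    j *= j[14]
    if 29 > 32 == parts:
        raise ValueError(parts)
    j *= handle(6)
    for data in speed:
        speed = 20 // parts
        if j == 20:
            continue
    speed = 25
    return parts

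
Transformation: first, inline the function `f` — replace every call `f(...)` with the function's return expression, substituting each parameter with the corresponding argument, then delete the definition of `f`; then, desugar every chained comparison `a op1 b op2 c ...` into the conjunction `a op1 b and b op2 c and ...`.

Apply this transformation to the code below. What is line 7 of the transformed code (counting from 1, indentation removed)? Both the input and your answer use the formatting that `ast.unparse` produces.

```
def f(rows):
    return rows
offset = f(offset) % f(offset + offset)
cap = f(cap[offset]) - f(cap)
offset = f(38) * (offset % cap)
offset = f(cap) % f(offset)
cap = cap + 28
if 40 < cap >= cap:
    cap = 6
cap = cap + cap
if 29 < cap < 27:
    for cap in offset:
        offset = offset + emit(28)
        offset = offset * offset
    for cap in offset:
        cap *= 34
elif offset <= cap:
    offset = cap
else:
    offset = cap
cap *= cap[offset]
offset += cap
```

cap = 6

Transformed code:
offset = offset % (offset + offset)
cap = cap[offset] - cap
offset = 38 * (offset % cap)
offset = cap % offset
cap = cap + 28
if 40 < cap and cap >= cap:
    cap = 6
cap = cap + cap
if 29 < cap and cap < 27:
    for cap in offset:
        offset = offset + emit(28)
        offset = offset * offset
    for cap in offset:
        cap *= 34
elif offset <= cap:
    offset = cap
else:
    offset = cap
cap *= cap[offset]
offset += cap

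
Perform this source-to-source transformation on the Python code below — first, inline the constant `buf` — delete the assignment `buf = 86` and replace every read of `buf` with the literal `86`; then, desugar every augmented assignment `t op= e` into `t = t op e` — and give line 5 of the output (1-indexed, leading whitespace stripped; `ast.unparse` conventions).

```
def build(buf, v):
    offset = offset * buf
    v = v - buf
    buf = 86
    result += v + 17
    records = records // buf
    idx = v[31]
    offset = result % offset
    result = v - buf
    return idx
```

Transformed code:
def build(buf, v):
    offset = offset * 86
    v = v - 86
    result = result + (v + 17)
    records = records // 86
    idx = v[31]
    offset = result % offset
    result = v - 86
    return idx

records = records // 86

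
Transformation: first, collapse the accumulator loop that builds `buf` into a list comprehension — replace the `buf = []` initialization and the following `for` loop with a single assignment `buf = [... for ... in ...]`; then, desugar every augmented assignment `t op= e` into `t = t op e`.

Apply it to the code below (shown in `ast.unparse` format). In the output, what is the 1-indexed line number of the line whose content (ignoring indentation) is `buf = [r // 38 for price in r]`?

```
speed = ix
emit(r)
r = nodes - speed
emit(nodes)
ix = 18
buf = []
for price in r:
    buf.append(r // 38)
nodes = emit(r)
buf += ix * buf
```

Transformed code:
speed = ix
emit(r)
r = nodes - speed
emit(nodes)
ix = 18
buf = [r // 38 for price in r]
nodes = emit(r)
buf = buf + ix * buf

6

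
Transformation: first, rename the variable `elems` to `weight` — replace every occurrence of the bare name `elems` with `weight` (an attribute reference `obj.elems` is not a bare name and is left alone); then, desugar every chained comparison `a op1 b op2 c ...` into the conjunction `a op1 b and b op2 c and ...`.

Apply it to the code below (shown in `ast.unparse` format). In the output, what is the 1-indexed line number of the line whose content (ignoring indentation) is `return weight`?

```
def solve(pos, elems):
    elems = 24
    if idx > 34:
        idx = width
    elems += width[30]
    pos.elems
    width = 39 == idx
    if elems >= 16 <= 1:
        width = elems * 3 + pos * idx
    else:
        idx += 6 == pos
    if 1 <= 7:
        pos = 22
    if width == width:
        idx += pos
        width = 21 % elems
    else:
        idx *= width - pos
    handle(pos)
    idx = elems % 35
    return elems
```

21

Transformed code:
def solve(pos, weight):
    weight = 24
    if idx > 34:
        idx = width
    weight += width[30]
    pos.elems
    width = 39 == idx
    if weight >= 16 and 16 <= 1:
        width = weight * 3 + pos * idx
    else:
        idx += 6 == pos
    if 1 <= 7:
        pos = 22
    if width == width:
        idx += pos
        width = 21 % weight
    else:
        idx *= width - pos
    handle(pos)
    idx = weight % 35
    return weight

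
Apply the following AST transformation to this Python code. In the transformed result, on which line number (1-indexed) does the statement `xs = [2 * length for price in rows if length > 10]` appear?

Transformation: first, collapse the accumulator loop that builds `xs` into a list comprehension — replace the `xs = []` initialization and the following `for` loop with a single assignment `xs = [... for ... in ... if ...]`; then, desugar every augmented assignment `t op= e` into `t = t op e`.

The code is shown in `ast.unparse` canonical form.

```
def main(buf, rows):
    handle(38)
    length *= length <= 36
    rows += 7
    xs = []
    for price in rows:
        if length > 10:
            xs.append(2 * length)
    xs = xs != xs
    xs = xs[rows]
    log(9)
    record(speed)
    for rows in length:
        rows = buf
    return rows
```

Transformed code:
def main(buf, rows):
    handle(38)
    length = length * (length <= 36)
    rows = rows + 7
    xs = [2 * length for price in rows if length > 10]
    xs = xs != xs
    xs = xs[rows]
    log(9)
    record(speed)
    for rows in length:
        rows = buf
    return rows

5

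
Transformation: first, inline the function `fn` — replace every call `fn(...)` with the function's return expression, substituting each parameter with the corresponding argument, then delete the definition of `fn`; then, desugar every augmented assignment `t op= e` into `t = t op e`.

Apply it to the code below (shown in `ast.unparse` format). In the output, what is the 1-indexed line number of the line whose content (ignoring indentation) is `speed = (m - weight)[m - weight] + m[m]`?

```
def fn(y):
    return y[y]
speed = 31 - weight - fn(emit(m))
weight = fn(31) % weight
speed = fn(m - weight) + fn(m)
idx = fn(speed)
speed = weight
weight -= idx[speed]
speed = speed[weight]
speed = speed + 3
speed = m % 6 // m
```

Transformed code:
speed = 31 - weight - emit(m)[emit(m)]
weight = 31[31] % weight
speed = (m - weight)[m - weight] + m[m]
idx = speed[speed]
speed = weight
weight = weight - idx[speed]
speed = speed[weight]
speed = speed + 3
speed = m % 6 // m

3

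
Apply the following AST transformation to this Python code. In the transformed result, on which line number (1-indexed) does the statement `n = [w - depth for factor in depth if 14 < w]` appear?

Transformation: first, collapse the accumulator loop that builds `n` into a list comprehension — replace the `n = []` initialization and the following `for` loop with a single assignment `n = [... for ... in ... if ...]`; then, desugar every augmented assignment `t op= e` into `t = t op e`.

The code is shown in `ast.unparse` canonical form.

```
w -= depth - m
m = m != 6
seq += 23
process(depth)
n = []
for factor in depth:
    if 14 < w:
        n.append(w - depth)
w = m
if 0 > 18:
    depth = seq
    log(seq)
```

Transformed code:
w = w - (depth - m)
m = m != 6
seq = seq + 23
process(depth)
n = [w - depth for factor in depth if 14 < w]
w = m
if 0 > 18:
    depth = seq
    log(seq)

5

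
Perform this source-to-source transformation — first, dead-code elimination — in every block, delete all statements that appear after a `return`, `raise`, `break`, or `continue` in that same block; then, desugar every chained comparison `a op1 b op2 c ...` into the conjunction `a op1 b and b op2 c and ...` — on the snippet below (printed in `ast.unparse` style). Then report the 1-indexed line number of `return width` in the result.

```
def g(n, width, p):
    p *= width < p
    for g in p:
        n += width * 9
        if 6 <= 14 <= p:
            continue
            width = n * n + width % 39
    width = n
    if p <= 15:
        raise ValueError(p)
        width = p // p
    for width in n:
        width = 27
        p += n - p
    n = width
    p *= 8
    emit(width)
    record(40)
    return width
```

17

Transformed code:
def g(n, width, p):
    p *= width < p
    for g in p:
        n += width * 9
        if 6 <= 14 and 14 <= p:
            continue
    width = n
    if p <= 15:
        raise ValueError(p)
    for width in n:
        width = 27
        p += n - p
    n = width
    p *= 8
    emit(width)
    record(40)
    return width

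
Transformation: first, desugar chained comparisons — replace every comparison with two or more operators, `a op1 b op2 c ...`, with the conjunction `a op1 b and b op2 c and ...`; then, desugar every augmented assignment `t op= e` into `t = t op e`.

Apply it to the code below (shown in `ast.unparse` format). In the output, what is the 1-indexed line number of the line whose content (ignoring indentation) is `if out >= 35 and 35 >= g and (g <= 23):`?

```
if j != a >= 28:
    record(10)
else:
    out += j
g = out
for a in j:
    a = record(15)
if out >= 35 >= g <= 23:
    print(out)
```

8

Transformed code:
if j != a and a >= 28:
    record(10)
else:
    out = out + j
g = out
for a in j:
    a = record(15)
if out >= 35 and 35 >= g and (g <= 23):
    print(out)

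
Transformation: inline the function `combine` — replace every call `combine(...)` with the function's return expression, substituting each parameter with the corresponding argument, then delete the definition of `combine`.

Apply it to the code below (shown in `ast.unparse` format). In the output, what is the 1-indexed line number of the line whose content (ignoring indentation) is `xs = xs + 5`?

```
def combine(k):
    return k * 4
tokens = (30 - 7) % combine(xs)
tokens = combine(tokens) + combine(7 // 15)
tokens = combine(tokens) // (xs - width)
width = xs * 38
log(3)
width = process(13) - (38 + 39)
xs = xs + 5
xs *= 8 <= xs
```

7

Transformed code:
tokens = (30 - 7) % (xs * 4)
tokens = tokens * 4 + 7 // 15 * 4
tokens = tokens * 4 // (xs - width)
width = xs * 38
log(3)
width = process(13) - (38 + 39)
xs = xs + 5
xs *= 8 <= xs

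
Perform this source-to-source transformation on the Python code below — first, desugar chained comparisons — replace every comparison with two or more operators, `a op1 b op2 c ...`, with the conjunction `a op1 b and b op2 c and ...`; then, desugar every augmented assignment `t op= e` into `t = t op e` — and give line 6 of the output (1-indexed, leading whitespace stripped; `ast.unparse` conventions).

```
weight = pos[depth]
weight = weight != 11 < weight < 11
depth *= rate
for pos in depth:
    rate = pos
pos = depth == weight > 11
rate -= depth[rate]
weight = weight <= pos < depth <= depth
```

pos = depth == weight and weight > 11

Transformed code:
weight = pos[depth]
weight = weight != 11 and 11 < weight and (weight < 11)
depth = depth * rate
for pos in depth:
    rate = pos
pos = depth == weight and weight > 11
rate = rate - depth[rate]
weight = weight <= pos and pos < depth and (depth <= depth)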